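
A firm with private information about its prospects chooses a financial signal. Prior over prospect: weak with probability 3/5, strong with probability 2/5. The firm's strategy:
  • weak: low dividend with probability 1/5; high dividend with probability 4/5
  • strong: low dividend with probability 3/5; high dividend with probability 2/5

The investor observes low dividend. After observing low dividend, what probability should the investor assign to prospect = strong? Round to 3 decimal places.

0.667

P(low dividend) = (3/5)·(1/5) + (2/5)·(3/5) = 9/25
P(strong | low dividend) = ((2/5)·(3/5)) / (9/25) = (6/25) / (9/25) = 2/3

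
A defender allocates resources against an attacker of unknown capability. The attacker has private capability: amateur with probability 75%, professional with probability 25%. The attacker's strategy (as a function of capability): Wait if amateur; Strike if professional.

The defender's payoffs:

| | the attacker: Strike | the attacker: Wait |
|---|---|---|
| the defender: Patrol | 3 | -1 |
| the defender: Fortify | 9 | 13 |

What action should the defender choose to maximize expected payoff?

E[Patrol] = 0.75·(-1) + 0.25·(3) = 0
E[Fortify] = 0.75·(13) + 0.25·(9) = 12
Best response: Fortify (12 is the largest).

Fortify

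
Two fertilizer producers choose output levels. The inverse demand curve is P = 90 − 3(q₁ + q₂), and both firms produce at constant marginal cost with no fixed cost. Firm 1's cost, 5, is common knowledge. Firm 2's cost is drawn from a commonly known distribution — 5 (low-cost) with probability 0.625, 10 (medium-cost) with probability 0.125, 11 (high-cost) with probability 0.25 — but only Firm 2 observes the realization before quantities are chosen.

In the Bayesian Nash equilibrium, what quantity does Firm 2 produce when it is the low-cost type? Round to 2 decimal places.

9.33

Each type of Firm 2 best-responds to q₁; Firm 1 best-responds to the expected q₂ over Firm 2's types.
Firm 2 with cost c maximizes (90 − 3(q₁+q₂) − c)·q₂, giving q₂(c) = (90 − c − 3q₁)/6.
E[c₂] = 0.625·5 + 0.125·10 + 0.25·11 = 7.125
Firm 1's FOC against E[q₂] yields q₁ = (90 − 2·5 + E[c₂])/9 = (90 − 10 + 7.125)/9 = 9.68056.
q₂(low-cost) = (90 − 5 − 3·9.68056)/6 = 9.32639.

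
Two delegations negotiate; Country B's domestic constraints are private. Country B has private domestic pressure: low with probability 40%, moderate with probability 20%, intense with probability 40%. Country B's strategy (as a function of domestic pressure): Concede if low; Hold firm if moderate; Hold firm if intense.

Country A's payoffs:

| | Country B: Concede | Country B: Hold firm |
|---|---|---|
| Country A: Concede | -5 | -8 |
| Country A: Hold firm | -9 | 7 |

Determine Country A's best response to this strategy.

Hold firm

E[Concede] = 0.4·(-5) + 0.2·(-8) + 0.4·(-8) = -6.8
E[Hold firm] = 0.4·(-9) + 0.2·(7) + 0.4·(7) = 0.6
Best response: Hold firm (0.6 is the largest).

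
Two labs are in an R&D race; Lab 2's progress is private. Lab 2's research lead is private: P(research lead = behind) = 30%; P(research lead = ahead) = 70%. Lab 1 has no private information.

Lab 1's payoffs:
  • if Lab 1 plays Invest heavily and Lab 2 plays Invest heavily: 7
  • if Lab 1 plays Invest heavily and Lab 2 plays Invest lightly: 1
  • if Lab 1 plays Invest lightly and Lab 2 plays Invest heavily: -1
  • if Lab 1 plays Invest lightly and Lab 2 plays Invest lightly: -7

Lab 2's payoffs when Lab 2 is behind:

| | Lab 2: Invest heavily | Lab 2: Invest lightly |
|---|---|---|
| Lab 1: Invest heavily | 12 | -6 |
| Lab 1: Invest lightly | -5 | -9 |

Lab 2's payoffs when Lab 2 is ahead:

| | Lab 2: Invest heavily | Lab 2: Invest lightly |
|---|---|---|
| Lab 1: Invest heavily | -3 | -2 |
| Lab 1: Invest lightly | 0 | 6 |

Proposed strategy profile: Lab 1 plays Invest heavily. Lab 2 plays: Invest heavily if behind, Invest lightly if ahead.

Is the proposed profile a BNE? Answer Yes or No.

Yes

Lab 1 plays Invest heavily: E[Invest heavily] = 0.3·(7) + 0.7·(1) = 2.8; E[Invest lightly] = -5.2. Best-responding. ✓
Lab 2 (research lead behind), facing Invest heavily: Invest heavily gives 12, Invest lightly gives -6. Proposed Invest heavily is best. ✓
Lab 2 (research lead ahead), facing Invest heavily: Invest heavily gives -3, Invest lightly gives -2. Proposed Invest lightly is best. ✓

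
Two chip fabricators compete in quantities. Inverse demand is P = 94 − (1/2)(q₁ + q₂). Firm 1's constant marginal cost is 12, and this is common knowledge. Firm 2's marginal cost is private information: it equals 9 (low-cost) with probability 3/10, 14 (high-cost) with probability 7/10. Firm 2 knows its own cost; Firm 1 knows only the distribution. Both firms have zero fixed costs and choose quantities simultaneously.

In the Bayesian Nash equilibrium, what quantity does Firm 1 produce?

Firm 2 with cost c maximizes (94 − (1/2)(q₁+q₂) − c)·q₂, giving q₂(c) = (94 − c − (1/2)q₁).
E[c₂] = 3/10·9 + 7/10·14 = 12.5
Firm 1's FOC against E[q₂] yields q₁ = (94 − 2·12 + E[c₂])/(3/2) = (94 − 24 + 12.5)/(3/2) = 55.

55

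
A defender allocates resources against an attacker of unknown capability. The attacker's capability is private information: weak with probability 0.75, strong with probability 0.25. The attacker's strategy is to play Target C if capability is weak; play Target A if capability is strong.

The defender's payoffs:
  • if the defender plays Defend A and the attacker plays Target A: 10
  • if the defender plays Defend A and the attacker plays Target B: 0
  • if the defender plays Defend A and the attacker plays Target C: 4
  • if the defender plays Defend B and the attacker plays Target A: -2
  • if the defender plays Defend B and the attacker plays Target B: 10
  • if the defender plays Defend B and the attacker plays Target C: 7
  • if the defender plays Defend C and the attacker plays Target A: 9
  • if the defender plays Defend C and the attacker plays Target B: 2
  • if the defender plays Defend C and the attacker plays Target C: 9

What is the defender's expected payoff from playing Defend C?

Take the expectation over the attacker's capability, weighting each type's action by its prior probability.
E[Defend C] = 0.75·9 + 0.25·9 = 6.75 + 2.25 = 9

9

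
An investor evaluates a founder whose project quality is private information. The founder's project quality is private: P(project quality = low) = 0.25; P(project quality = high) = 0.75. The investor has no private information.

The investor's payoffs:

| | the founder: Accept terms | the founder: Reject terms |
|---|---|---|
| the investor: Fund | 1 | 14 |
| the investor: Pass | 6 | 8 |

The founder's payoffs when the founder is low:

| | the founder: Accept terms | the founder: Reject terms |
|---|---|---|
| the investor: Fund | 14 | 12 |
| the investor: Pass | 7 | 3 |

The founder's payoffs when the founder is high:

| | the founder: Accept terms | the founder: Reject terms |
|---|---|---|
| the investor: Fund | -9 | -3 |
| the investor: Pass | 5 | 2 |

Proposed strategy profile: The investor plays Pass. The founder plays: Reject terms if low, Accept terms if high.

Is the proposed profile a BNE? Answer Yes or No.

The investor plays Pass: E[Pass] = 0.25·(8) + 0.75·(6) = 6.5; E[Fund] = 4.25. Best-responding. ✓
The founder (project quality low), facing Pass: Accept terms gives 7, Reject terms gives 3. Proposed Reject terms is not best — profitable deviation exists. ✗
The founder (project quality high), facing Pass: Accept terms gives 5, Reject terms gives 2. Proposed Accept terms is best. ✓

No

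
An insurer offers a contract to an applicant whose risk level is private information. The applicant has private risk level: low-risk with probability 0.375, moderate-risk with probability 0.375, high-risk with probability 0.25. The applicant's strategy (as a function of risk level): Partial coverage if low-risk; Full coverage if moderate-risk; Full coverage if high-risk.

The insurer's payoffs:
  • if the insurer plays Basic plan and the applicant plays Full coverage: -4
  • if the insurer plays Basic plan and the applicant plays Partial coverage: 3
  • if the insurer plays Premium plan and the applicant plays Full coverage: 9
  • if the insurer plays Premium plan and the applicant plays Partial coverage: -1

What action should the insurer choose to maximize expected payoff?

E[Basic plan] = 0.375·(3) + 0.375·(-4) + 0.25·(-4) = -1.375
E[Premium plan] = 0.375·(-1) + 0.375·(9) + 0.25·(9) = 5.25
Best response: Premium plan (5.25 is the largest).

Premium plan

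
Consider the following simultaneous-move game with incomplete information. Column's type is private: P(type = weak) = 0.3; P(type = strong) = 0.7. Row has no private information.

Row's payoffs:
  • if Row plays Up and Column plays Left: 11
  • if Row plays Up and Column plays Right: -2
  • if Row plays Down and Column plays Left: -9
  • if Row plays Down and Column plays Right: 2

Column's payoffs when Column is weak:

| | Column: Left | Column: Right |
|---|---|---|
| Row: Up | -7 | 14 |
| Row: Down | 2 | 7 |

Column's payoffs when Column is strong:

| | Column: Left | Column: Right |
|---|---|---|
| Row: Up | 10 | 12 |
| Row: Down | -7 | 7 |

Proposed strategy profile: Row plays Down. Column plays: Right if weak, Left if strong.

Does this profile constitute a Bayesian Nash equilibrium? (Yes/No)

No

Row plays Down: E[Down] = 0.3·(2) + 0.7·(-9) = -5.7; E[Up] = 7.1. Not best-responding. ✗
Column (type weak), facing Down: Left gives 2, Right gives 7. Proposed Right is best. ✓
Column (type strong), facing Down: Left gives -7, Right gives 7. Proposed Left is not best — profitable deviation exists. ✗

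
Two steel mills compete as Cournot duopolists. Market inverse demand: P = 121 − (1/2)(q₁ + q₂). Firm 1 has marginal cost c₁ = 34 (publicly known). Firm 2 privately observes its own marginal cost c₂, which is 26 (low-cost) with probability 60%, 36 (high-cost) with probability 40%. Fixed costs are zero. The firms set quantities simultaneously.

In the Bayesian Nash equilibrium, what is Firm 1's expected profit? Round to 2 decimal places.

1530.89

Firm 2 with cost c maximizes (121 − (1/2)(q₁+q₂) − c)·q₂, giving q₂(c) = (121 − c − (1/2)q₁).
E[c₂] = 0.6·26 + 0.4·36 = 30
Firm 1's FOC against E[q₂] yields q₁ = (121 − 2·34 + E[c₂])/(3/2) = (121 − 68 + 30)/(3/2) = 55.3333.
E[P] = 121 − (1/2)·(q₁ + E[q₂]) = 61.6667; Firm 1's expected profit = (E[P] − 34)·q₁ = (61.6667 − 34)·55.3333 = 1530.89.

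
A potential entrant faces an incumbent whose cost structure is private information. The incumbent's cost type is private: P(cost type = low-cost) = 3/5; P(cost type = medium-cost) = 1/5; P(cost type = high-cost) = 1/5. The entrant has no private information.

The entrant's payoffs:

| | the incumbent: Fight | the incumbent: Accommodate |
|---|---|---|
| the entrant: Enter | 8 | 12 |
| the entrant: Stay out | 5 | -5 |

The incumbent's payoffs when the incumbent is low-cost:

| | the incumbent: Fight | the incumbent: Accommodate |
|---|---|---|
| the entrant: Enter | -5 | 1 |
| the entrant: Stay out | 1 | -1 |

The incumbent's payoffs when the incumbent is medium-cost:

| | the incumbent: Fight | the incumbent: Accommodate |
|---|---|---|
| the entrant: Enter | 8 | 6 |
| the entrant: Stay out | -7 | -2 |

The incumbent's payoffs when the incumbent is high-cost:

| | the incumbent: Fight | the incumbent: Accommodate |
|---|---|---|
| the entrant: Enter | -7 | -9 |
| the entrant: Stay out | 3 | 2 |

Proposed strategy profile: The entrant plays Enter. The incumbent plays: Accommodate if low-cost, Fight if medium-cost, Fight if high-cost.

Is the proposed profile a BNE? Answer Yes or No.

Yes

The entrant plays Enter: E[Enter] = 3/5·(12) + 1/5·(8) + 1/5·(8) = 52/5; E[Stay out] = -1. Best-responding. ✓
The incumbent (cost type low-cost), facing Enter: Fight gives -5, Accommodate gives 1. Proposed Accommodate is best. ✓
The incumbent (cost type medium-cost), facing Enter: Fight gives 8, Accommodate gives 6. Proposed Fight is best. ✓
The incumbent (cost type high-cost), facing Enter: Fight gives -7, Accommodate gives -9. Proposed Fight is best. ✓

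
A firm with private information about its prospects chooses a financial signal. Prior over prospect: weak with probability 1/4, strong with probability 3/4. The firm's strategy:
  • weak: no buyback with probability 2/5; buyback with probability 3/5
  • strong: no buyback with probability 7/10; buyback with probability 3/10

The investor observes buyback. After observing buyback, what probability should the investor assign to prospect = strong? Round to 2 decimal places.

P(buyback) = (1/4)·(3/5) + (3/4)·(3/10) = 3/8
P(strong | buyback) = ((3/4)·(3/10)) / (3/8) = (9/40) / (3/8) = 3/5

0.60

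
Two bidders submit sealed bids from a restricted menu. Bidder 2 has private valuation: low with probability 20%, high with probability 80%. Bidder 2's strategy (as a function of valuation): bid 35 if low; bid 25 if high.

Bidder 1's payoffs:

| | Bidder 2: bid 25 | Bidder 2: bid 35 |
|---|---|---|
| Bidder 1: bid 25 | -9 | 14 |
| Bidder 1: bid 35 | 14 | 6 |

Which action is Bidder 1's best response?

bid 35

E[bid 25] = 0.2·(14) + 0.8·(-9) = -4.4
E[bid 35] = 0.2·(6) + 0.8·(14) = 12.4
Best response: bid 35 (12.4 is the largest).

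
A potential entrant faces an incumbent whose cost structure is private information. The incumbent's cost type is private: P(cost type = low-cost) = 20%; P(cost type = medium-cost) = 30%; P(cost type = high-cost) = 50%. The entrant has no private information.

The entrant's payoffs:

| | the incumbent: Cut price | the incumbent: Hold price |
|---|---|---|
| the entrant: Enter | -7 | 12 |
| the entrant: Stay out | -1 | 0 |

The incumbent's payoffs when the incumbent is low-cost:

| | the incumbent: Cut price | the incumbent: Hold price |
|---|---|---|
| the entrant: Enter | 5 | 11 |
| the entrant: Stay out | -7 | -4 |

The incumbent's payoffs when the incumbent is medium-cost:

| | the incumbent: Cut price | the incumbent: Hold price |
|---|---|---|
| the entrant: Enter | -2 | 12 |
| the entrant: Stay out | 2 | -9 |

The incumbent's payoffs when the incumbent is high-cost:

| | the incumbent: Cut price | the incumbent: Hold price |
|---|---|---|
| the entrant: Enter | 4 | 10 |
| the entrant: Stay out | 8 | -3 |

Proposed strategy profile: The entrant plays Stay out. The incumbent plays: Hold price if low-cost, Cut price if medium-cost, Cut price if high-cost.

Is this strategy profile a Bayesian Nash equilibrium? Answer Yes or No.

Yes

A profile is a BNE iff every type of every player is best-responding given beliefs about the other side.
The entrant plays Stay out: E[Stay out] = 0.2·(0) + 0.3·(-1) + 0.5·(-1) = -0.8; E[Enter] = -3.2. Best-responding. ✓
The incumbent (cost type low-cost), facing Stay out: Cut price gives -7, Hold price gives -4. Proposed Hold price is best. ✓
The incumbent (cost type medium-cost), facing Stay out: Cut price gives 2, Hold price gives -9. Proposed Cut price is best. ✓
The incumbent (cost type high-cost), facing Stay out: Cut price gives 8, Hold price gives -3. Proposed Cut price is best. ✓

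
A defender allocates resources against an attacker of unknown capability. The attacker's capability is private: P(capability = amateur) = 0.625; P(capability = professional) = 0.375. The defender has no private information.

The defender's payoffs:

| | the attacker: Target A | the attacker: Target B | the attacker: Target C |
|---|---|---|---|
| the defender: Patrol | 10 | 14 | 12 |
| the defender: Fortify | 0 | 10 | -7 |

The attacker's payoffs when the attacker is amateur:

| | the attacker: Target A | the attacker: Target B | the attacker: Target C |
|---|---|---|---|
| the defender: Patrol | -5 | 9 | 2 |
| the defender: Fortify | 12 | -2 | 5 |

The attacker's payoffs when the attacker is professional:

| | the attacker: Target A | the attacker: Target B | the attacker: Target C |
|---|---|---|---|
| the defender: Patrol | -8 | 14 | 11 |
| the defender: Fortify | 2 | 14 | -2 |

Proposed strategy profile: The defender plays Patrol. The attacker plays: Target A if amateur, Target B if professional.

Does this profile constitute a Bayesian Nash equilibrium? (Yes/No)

No

A profile is a BNE iff every type of every player is best-responding given beliefs about the other side.
The defender plays Patrol: E[Patrol] = 0.625·(10) + 0.375·(14) = 11.5; E[Fortify] = 3.75. Best-responding. ✓
The attacker (capability amateur), facing Patrol: Target A gives -5, Target B gives 9, Target C gives 2. Proposed Target A is not best — profitable deviation exists. ✗
The attacker (capability professional), facing Patrol: Target A gives -8, Target B gives 14, Target C gives 11. Proposed Target B is best. ✓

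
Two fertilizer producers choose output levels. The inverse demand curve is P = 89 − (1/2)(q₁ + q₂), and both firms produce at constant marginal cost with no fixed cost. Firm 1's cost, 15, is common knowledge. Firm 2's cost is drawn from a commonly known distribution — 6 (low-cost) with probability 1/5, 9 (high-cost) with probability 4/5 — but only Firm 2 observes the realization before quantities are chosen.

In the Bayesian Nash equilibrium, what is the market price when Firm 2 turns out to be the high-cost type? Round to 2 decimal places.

Each type of Firm 2 best-responds to q₁; Firm 1 best-responds to the expected q₂ over Firm 2's types.
Firm 2 with cost c maximizes (89 − (1/2)(q₁+q₂) − c)·q₂, giving q₂(c) = (89 − c − (1/2)q₁).
E[c₂] = 1/5·6 + 4/5·9 = 8.4
Firm 1's FOC against E[q₂] yields q₁ = (89 − 2·15 + E[c₂])/(3/2) = (89 − 30 + 8.4)/(3/2) = 44.9333.
q₂(high-cost) = 57.5333, so P = 89 − (1/2)·(44.9333 + 57.5333) = 37.7667.

37.77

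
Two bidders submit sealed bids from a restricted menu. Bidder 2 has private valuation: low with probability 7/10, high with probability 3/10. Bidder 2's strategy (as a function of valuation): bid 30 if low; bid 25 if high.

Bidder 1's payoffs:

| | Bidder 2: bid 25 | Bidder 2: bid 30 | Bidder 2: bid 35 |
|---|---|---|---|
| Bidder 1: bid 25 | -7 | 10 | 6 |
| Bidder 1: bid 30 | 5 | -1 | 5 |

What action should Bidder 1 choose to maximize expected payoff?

bid 25

Compute Bidder 1's expected payoff for each action, taking the expectation over Bidder 2's type.
E[bid 25] = 7/10·(10) + 3/10·(-7) = 49/10
E[bid 30] = 7/10·(-1) + 3/10·(5) = 4/5
Best response: bid 25 (49/10 is the largest).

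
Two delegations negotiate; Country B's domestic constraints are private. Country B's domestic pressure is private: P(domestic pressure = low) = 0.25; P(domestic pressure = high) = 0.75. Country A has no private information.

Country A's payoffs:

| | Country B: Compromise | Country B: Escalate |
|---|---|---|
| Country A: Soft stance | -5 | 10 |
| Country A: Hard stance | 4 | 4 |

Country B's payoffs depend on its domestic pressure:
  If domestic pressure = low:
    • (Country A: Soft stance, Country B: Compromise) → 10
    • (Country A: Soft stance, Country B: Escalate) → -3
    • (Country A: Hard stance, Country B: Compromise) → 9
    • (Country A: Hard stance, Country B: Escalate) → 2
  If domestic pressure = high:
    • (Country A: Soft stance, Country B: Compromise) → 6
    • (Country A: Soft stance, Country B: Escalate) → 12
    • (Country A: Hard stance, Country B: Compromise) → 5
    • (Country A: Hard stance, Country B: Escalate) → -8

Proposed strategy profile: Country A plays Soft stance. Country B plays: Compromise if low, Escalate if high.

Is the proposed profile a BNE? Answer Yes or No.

Country A plays Soft stance: E[Soft stance] = 0.25·(-5) + 0.75·(10) = 6.25; E[Hard stance] = 4. Best-responding. ✓
Country B (domestic pressure low), facing Soft stance: Compromise gives 10, Escalate gives -3. Proposed Compromise is best. ✓
Country B (domestic pressure high), facing Soft stance: Compromise gives 6, Escalate gives 12. Proposed Escalate is best. ✓

Yes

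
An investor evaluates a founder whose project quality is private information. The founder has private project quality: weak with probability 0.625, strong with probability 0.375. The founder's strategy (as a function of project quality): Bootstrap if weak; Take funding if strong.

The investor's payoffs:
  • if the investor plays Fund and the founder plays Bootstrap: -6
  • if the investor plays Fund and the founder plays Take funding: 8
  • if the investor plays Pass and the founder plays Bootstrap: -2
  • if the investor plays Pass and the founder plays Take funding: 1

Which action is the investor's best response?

Fund

E[Fund] = 0.625·(-6) + 0.375·(8) = -0.75
E[Pass] = 0.625·(-2) + 0.375·(1) = -0.875
Best response: Fund (-0.75 is the largest).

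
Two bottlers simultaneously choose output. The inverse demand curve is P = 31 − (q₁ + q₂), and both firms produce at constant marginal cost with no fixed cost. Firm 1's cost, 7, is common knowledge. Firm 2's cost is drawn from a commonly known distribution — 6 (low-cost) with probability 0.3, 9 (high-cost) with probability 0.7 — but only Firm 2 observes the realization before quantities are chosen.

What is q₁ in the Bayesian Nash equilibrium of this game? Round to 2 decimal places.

8.37

Firm 2 with cost c maximizes (31 − (q₁+q₂) − c)·q₂, giving q₂(c) = (31 − c − q₁)/2.
E[c₂] = 0.3·6 + 0.7·9 = 8.1
Firm 1's FOC against E[q₂] yields q₁ = (31 − 2·7 + E[c₂])/3 = (31 − 14 + 8.1)/3 = 8.36667.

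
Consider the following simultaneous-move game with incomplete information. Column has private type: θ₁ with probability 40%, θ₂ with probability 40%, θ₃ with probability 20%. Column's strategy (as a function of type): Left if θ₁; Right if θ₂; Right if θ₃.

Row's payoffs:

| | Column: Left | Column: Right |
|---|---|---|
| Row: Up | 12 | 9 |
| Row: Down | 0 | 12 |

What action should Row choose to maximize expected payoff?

Up

E[Up] = 0.4·(12) + 0.4·(9) + 0.2·(9) = 10.2
E[Down] = 0.4·(0) + 0.4·(12) + 0.2·(12) = 7.2
Best response: Up (10.2 is the largest).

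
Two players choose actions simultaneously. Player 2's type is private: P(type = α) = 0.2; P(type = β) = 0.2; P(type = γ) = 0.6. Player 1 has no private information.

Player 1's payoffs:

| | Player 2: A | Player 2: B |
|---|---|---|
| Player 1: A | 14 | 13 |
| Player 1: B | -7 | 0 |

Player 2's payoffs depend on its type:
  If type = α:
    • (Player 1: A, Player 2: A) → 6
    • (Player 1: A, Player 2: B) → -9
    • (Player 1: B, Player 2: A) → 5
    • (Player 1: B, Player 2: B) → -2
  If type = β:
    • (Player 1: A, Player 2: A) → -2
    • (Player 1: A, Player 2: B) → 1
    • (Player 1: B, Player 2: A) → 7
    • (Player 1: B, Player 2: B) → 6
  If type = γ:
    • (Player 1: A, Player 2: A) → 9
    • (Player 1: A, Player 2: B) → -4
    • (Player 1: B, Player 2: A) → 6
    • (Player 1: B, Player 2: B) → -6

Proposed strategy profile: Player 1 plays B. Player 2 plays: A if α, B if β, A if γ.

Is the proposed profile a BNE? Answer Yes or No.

No

Player 1 plays B: E[B] = 0.2·(-7) + 0.2·(0) + 0.6·(-7) = -5.6; E[A] = 13.8. Not best-responding. ✗
Player 2 (type α), facing B: A gives 5, B gives -2. Proposed A is best. ✓
Player 2 (type β), facing B: A gives 7, B gives 6. Proposed B is not best — profitable deviation exists. ✗
Player 2 (type γ), facing B: A gives 6, B gives -6. Proposed A is best. ✓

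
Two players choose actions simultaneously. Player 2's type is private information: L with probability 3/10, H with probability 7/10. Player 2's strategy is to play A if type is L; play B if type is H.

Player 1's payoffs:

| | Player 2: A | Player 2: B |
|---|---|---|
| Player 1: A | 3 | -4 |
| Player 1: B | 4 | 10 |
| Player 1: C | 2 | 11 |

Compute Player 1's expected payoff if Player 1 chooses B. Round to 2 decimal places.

8.20

E[B] = 3/10·4 + 7/10·10 = 6/5 + 7 = 41/5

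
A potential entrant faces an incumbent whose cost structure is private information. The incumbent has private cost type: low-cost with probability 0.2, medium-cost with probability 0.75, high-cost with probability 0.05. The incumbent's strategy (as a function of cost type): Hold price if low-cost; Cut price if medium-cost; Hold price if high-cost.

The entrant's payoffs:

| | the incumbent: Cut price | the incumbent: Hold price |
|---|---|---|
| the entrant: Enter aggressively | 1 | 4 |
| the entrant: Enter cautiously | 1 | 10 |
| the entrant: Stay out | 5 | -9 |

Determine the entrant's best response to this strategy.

E[Enter aggressively] = 0.2·(4) + 0.75·(1) + 0.05·(4) = 1.75
E[Enter cautiously] = 0.2·(10) + 0.75·(1) + 0.05·(10) = 3.25
E[Stay out] = 0.2·(-9) + 0.75·(5) + 0.05·(-9) = 1.5
Best response: Enter cautiously (3.25 is the largest).

Enter cautiously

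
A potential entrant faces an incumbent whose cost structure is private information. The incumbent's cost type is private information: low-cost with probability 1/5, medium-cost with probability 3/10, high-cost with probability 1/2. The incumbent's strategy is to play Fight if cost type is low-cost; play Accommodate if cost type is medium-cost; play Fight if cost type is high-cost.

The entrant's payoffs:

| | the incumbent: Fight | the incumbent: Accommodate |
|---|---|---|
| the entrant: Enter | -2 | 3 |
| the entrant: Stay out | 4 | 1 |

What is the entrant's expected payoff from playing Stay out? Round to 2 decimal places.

3.10

Take the expectation over the incumbent's cost type, weighting each type's action by its prior probability.
E[Stay out] = 1/5·4 + 3/10·1 + 1/2·4 = 4/5 + 3/10 + 2 = 31/10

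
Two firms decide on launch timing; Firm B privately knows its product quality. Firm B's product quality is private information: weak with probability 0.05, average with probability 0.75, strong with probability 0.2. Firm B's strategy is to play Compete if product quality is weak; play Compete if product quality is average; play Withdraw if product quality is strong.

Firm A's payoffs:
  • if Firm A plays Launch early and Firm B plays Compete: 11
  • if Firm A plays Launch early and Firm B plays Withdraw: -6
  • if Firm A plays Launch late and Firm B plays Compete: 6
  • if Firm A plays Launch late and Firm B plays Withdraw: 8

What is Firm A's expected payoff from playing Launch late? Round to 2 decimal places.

E[Launch late] = 0.05·6 + 0.75·6 + 0.2·8 = 0.3 + 4.5 + 1.6 = 6.4

6.40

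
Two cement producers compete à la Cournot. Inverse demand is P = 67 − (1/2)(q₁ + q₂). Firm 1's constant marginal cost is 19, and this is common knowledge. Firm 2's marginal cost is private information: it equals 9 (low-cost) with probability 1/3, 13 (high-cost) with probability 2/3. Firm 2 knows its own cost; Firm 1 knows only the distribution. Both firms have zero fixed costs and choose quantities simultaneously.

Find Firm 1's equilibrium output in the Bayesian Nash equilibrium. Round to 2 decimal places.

27.11

Type-c best response for Firm 2: q₂(c) = (67 − c) − q₁/2.
Firm 1 maximizes expected profit; its first-order condition is 67 − q₁ − (1/2)E[q₂] − 19 = 0.
Substituting E[q₂] and solving: E[c₂] = 11.6667, so q₁ = (67 − 2·19 + 11.6667)/(3/2) = 27.1111.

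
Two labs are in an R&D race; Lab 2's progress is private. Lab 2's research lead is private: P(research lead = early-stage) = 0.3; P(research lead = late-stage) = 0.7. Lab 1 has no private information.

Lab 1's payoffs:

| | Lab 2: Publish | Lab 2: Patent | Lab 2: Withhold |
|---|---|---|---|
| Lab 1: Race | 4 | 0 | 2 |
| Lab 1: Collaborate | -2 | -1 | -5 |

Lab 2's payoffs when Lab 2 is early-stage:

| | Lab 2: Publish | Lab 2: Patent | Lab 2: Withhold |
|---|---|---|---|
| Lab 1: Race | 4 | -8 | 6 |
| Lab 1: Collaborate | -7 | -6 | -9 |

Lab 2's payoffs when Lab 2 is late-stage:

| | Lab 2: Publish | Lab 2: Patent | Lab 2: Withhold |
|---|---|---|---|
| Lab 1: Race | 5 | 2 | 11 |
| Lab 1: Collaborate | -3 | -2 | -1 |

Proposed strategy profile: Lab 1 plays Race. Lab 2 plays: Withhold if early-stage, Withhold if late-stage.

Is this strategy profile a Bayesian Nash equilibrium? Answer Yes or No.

Lab 1 plays Race: E[Race] = 0.3·(2) + 0.7·(2) = 2; E[Collaborate] = -5. Best-responding. ✓
Lab 2 (research lead early-stage), facing Race: Publish gives 4, Patent gives -8, Withhold gives 6. Proposed Withhold is best. ✓
Lab 2 (research lead late-stage), facing Race: Publish gives 5, Patent gives 2, Withhold gives 11. Proposed Withhold is best. ✓

Yes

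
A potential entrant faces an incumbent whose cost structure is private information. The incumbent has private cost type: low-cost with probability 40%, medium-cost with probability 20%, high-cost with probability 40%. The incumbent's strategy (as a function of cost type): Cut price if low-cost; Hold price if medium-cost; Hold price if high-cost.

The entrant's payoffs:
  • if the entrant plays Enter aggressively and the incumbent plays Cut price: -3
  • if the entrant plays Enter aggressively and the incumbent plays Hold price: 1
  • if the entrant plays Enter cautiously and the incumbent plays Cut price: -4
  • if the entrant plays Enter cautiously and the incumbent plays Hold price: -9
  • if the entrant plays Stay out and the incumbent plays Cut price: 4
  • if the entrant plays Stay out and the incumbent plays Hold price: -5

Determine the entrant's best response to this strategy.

E[Enter aggressively] = 0.4·(-3) + 0.2·(1) + 0.4·(1) = -0.6
E[Enter cautiously] = 0.4·(-4) + 0.2·(-9) + 0.4·(-9) = -7
E[Stay out] = 0.4·(4) + 0.2·(-5) + 0.4·(-5) = -1.4
Best response: Enter aggressively (-0.6 is the largest).

Enter aggressively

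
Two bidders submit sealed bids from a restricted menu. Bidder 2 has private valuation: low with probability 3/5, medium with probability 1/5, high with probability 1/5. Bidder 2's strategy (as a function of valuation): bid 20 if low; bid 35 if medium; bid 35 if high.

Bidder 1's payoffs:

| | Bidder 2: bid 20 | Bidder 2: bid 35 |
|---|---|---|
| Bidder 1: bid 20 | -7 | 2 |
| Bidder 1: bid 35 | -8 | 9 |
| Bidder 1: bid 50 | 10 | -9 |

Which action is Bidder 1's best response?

bid 50

E[bid 20] = 3/5·(-7) + 1/5·(2) + 1/5·(2) = -17/5
E[bid 35] = 3/5·(-8) + 1/5·(9) + 1/5·(9) = -6/5
E[bid 50] = 3/5·(10) + 1/5·(-9) + 1/5·(-9) = 12/5
Best response: bid 50 (12/5 is the largest).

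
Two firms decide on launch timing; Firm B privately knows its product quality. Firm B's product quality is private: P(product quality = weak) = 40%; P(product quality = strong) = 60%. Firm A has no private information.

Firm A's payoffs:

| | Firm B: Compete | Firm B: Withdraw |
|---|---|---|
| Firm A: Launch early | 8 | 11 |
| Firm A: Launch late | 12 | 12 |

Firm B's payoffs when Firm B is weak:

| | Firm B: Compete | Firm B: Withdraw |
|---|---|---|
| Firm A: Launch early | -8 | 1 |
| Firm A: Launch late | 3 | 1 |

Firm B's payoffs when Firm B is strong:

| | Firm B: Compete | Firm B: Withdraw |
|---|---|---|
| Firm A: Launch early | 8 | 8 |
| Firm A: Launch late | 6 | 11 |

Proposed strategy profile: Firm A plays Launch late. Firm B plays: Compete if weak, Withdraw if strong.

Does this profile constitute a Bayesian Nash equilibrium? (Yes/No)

Yes

Firm A plays Launch late: E[Launch late] = 0.4·(12) + 0.6·(12) = 12; E[Launch early] = 9.8. Best-responding. ✓
Firm B (product quality weak), facing Launch late: Compete gives 3, Withdraw gives 1. Proposed Compete is best. ✓
Firm B (product quality strong), facing Launch late: Compete gives 6, Withdraw gives 11. Proposed Withdraw is best. ✓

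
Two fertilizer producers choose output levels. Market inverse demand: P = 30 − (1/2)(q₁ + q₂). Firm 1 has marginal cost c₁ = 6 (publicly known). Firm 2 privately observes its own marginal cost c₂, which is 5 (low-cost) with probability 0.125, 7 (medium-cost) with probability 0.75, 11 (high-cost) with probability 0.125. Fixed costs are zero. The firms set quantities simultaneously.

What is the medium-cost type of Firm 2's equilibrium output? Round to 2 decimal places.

14.58

Type-c best response for Firm 2: q₂(c) = (30 − c) − q₁/2.
Firm 1 maximizes expected profit; its first-order condition is 30 − q₁ − (1/2)E[q₂] − 6 = 0.
Substituting E[q₂] and solving: E[c₂] = 7.25, so q₁ = (30 − 2·6 + 7.25)/(3/2) = 16.8333.
q₂(medium-cost) = (30 − 7 − (1/2)·16.8333) = 14.5833.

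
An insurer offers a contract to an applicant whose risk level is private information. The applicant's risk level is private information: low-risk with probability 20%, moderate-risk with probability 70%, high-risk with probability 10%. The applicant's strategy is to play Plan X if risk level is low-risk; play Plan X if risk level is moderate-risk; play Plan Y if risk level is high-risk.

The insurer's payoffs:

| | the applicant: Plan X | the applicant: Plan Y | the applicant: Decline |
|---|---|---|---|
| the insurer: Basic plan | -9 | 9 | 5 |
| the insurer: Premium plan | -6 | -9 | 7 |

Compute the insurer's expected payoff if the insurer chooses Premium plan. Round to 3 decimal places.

E[Premium plan] = 0.2·(-6) + 0.7·(-6) + 0.1·(-9) = (-1.2) + (-4.2) + (-0.9) = -6.3

-6.300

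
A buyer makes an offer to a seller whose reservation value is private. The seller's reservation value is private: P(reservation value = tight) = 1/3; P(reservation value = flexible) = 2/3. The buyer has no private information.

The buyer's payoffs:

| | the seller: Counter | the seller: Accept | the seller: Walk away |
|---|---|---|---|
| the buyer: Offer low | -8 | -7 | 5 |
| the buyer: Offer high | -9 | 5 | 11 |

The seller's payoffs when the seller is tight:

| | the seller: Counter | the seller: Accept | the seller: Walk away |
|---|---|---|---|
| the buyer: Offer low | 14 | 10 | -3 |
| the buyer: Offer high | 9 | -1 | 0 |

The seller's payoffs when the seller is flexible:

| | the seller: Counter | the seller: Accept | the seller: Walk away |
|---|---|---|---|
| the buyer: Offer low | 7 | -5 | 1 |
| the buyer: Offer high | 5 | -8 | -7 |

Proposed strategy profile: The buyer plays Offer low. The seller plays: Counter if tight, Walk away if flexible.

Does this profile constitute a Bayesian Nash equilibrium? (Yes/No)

The buyer plays Offer low: E[Offer low] = 1/3·(-8) + 2/3·(5) = 2/3; E[Offer high] = 13/3. Not best-responding. ✗
The seller (reservation value tight), facing Offer low: Counter gives 14, Accept gives 10, Walk away gives -3. Proposed Counter is best. ✓
The seller (reservation value flexible), facing Offer low: Counter gives 7, Accept gives -5, Walk away gives 1. Proposed Walk away is not best — profitable deviation exists. ✗

No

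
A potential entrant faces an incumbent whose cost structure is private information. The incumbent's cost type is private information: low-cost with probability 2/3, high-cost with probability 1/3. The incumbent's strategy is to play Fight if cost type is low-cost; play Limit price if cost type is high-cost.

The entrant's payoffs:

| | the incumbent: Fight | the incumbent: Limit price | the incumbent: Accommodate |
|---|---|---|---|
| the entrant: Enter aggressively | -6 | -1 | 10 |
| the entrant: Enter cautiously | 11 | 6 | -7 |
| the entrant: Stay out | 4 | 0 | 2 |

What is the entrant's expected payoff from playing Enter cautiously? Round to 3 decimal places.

9.333

Take the expectation over the incumbent's cost type, weighting each type's action by its prior probability.
E[Enter cautiously] = 2/3·11 + 1/3·6 = 22/3 + 2 = 28/3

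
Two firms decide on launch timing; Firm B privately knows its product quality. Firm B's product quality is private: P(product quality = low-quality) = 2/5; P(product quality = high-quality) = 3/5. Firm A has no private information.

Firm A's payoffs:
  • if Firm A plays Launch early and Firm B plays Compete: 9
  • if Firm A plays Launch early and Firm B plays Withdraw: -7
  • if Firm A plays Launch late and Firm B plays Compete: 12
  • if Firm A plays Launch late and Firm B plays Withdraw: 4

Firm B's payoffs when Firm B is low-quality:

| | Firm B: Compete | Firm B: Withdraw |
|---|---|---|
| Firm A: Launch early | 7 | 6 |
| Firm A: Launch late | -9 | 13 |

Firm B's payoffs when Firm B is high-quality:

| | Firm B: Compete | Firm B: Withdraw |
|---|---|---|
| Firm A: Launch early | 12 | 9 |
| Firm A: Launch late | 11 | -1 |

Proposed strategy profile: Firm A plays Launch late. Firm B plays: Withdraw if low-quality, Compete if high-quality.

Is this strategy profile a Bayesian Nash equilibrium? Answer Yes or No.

Firm A plays Launch late: E[Launch late] = 2/5·(4) + 3/5·(12) = 44/5; E[Launch early] = 13/5. Best-responding. ✓
Firm B (product quality low-quality), facing Launch late: Compete gives -9, Withdraw gives 13. Proposed Withdraw is best. ✓
Firm B (product quality high-quality), facing Launch late: Compete gives 11, Withdraw gives -1. Proposed Compete is best. ✓

Yes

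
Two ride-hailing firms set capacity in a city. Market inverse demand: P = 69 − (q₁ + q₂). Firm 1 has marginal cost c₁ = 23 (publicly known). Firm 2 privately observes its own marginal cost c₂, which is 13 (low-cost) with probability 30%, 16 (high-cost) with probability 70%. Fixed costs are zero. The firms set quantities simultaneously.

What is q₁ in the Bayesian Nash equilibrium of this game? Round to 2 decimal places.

Each type of Firm 2 best-responds to q₁; Firm 1 best-responds to the expected q₂ over Firm 2's types.
Firm 2 with cost c maximizes (69 − (q₁+q₂) − c)·q₂, giving q₂(c) = (69 − c − q₁)/2.
E[c₂] = 0.3·13 + 0.7·16 = 15.1
Firm 1's FOC against E[q₂] yields q₁ = (69 − 2·23 + E[c₂])/3 = (69 − 46 + 15.1)/3 = 12.7.

12.70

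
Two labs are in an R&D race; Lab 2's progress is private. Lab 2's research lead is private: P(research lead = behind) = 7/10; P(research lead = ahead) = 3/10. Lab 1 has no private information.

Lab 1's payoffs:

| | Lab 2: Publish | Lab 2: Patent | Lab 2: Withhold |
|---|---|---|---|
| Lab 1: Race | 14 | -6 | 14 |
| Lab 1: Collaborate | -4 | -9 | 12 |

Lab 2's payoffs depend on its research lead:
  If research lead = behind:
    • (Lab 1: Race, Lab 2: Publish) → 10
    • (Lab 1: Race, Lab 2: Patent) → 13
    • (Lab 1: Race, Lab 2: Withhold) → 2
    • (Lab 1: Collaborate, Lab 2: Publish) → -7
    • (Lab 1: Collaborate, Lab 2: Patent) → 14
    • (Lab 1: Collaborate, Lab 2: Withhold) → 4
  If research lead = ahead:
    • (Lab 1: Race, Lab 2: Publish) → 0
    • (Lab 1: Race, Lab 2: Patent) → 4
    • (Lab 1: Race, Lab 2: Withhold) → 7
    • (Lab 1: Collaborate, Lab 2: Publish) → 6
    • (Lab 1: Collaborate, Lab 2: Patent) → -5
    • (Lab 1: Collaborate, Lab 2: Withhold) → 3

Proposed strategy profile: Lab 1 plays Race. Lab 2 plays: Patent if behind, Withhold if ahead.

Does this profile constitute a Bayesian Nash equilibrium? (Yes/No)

A profile is a BNE iff every type of every player is best-responding given beliefs about the other side.
Lab 1 plays Race: E[Race] = 7/10·(-6) + 3/10·(14) = 0; E[Collaborate] = -27/10. Best-responding. ✓
Lab 2 (research lead behind), facing Race: Publish gives 10, Patent gives 13, Withhold gives 2. Proposed Patent is best. ✓
Lab 2 (research lead ahead), facing Race: Publish gives 0, Patent gives 4, Withhold gives 7. Proposed Withhold is best. ✓

Yes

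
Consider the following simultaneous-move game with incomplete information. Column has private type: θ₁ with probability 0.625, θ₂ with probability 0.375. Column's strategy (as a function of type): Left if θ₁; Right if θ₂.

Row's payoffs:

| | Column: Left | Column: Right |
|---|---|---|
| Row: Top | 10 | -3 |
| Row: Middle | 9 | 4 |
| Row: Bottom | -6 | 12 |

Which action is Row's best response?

Compute Row's expected payoff for each action, taking the expectation over Column's type.
E[Top] = 0.625·(10) + 0.375·(-3) = 5.125
E[Middle] = 0.625·(9) + 0.375·(4) = 7.125
E[Bottom] = 0.625·(-6) + 0.375·(12) = 0.75
Best response: Middle (7.125 is the largest).

Middle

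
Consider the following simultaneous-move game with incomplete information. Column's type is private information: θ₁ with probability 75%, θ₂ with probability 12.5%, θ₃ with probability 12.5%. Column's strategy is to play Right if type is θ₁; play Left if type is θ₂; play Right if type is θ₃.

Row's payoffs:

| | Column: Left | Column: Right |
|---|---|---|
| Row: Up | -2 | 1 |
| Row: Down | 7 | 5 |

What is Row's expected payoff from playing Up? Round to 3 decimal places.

E[Up] = 0.75·1 + 0.125·(-2) + 0.125·1 = 0.75 + (-0.25) + 0.125 = 0.625

0.625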